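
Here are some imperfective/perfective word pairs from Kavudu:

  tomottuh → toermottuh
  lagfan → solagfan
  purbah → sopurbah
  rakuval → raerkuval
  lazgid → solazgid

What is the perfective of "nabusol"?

naerbusol

tomottuh and purbah both end in -h yet inflect differently (toermottuh, sopurbah), so the final letter is not what conditions the rule; the number of vowels is.
"nabusol" has 3 vowels. The stems with 3 vowels (tomottuh → toermottuh, rakuval → raerkuval) insert -er- after the first vowel.
The other pattern: stems with 2 vowels add the prefix so-.
So nabusol → naerbusol.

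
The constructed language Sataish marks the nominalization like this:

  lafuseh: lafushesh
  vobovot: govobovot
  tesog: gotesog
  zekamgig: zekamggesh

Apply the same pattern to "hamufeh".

"hamufeh" has last vowel 'e'. The one such stem in the data (lafuseh → lafushesh) deletes the last vowel and adds -esh (as does zekamgig), so the same rule applies.
The other pattern: stems whose last vowel is 'o' add the prefix go-.
So hamufeh → hamufhesh.

hamufhesh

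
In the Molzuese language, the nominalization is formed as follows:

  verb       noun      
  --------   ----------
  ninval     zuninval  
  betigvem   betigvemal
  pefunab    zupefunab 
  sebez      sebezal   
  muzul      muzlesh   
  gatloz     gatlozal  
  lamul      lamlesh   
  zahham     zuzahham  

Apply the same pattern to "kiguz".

kigzesh

lamul and ninval both end in -l yet inflect differently (lamlesh, zuninval), so the final letter is not what conditions the rule; the last vowel is.
"kiguz" has last vowel 'u'. The stems whose last vowel is 'u' (lamul → lamlesh, muzul → muzlesh) delete the last vowel and add -esh.
The other patterns: stems whose last vowel is 'a' add the prefix zu-; stems whose last vowel is 'e' or 'o' add -al.
So kiguz → kigzesh.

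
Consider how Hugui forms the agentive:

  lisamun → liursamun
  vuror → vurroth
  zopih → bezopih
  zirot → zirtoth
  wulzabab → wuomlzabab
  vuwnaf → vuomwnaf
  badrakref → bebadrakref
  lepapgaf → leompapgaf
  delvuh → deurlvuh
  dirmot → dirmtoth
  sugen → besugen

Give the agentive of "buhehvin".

bebuhehvin

"buhehvin" has last vowel 'i'. The one such stem in the data (zopih → bezopih) adds the prefix be-, so the same rule applies.
The other patterns: stems whose last vowel is 'u' insert -ur- after the first vowel; stems whose last vowel is 'o' delete the last vowel and add -oth; stems whose last vowel is 'a' insert -om- after the first vowel.
So buhehvin → bebuhehvin.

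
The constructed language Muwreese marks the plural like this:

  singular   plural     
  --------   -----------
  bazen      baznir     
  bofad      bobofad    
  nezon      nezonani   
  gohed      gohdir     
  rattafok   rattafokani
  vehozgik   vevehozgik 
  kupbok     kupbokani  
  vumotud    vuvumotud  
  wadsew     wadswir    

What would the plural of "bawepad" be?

nezon and bazen both end in -n yet inflect differently (nezonani, baznir), so the final letter is not what conditions the rule; the last vowel is.
"bawepad" has last vowel 'a'. The one such stem in the data (bofad → bobofad) repeats the first consonant+vowel as a prefix (as do vehozgik, vumotud), so the same rule applies.
The other patterns: stems whose last vowel is 'o' add -ani; stems whose last vowel is 'e' delete the last vowel and add -ir.
So bawepad → babawepad.

babawepad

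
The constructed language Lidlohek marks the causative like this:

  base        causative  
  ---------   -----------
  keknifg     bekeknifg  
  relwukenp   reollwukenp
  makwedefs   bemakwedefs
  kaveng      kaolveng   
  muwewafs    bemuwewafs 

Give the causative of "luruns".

"luruns" has second-to-last letter 'n'. The stems whose second-to-last letter is 'n' (relwukenp → reollwukenp, kaveng → kaolveng) insert -ol- after the first vowel.
So luruns → luolruns.

luolruns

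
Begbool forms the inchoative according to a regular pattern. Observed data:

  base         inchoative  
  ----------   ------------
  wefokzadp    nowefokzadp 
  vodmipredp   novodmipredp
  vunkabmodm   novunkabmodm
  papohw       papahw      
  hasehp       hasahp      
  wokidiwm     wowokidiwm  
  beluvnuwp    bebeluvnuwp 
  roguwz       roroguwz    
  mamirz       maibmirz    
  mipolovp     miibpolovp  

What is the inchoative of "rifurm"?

riibfurm

wefokzadp and hasehp both end in -p yet inflect differently (nowefokzadp, hasahp), so the final letter is not what conditions the rule; the second-to-last letter is.
"rifurm" has second-to-last letter 'r'. The one such stem in the data (mamirz → maibmirz) inserts -ib- after the first vowel (as does mipolovp), so the same rule applies.
The other patterns: stems whose second-to-last letter is 'd' add the prefix no-; stems whose second-to-last letter is 'h' change the last vowel to 'a'; stems whose second-to-last letter is 'w' repeat the first consonant+vowel as a prefix.
So rifurm → riibfurm.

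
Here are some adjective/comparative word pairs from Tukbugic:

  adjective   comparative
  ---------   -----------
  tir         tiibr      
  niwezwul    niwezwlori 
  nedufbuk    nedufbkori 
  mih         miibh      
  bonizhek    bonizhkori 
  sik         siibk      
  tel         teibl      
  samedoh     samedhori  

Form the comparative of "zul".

zuibl

niwezwul and tel both end in -l yet inflect differently (niwezwlori, teibl), so the final letter is not what conditions the rule; the number of vowels is.
"zul" has 1 vowel. The stems with 1 vowel (tel → teibl, tir → tiibr, sik → siibk) insert -ib- after the first vowel.
The other pattern: stems with 3 vowels delete the last vowel and add -ori.
So zul → zuibl.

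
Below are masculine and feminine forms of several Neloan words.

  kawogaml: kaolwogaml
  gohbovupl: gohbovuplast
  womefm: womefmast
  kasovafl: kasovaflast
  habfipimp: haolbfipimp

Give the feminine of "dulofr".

kawogaml and kasovafl both end in -l yet inflect differently (kaolwogaml, kasovaflast), so the final letter is not what conditions the rule; the second-to-last letter is.
"dulofr" has second-to-last letter 'f'. The stems whose second-to-last letter is 'f' (womefm → womefmast, kasovafl → kasovaflast) add -ast.
The other pattern: stems whose second-to-last letter is 'm' insert -ol- after the first vowel.
So dulofr → dulofrast.

dulofrast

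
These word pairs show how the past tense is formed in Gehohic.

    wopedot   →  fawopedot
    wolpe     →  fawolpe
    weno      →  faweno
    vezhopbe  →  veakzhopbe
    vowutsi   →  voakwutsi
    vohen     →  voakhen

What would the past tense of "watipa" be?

fawatipa

wolpe and vezhopbe both end in -e yet inflect differently (fawolpe, veakzhopbe), so the final letter is not what conditions the rule; the first letter is.
"watipa" begins with w-. The stems beginning with w- (wopedot → fawopedot, wolpe → fawolpe, weno → faweno) add the prefix fa-.
So watipa → fawatipa.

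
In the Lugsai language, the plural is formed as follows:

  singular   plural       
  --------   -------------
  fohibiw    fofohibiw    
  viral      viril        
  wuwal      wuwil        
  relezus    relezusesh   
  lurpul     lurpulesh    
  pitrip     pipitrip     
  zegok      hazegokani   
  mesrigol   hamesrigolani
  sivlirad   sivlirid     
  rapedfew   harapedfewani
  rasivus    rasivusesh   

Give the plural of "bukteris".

bubukteris

lurpul and viral both end in -l yet inflect differently (lurpulesh, viril), so the final letter is not what conditions the rule; the last vowel is.
"bukteris" has last vowel 'i'. The stems whose last vowel is 'i' (fohibiw → fofohibiw, pitrip → pipitrip) repeat the first consonant+vowel as a prefix.
The other patterns: stems whose last vowel is 'u' add -esh; stems whose last vowel is 'a' change the last vowel to 'i'; stems whose last vowel is 'e' or 'o' add ha- … -ani around the stem.
So bukteris → bubukteris.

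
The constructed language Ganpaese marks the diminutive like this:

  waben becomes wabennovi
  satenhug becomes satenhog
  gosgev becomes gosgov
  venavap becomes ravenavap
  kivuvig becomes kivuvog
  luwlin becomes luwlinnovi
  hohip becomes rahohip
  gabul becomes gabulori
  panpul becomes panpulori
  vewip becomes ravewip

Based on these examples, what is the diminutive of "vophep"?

ravophep

"vophep" ends in -p. The stems ending in -p (hohip → rahohip, venavap → ravenavap, vewip → ravewip) add the prefix ra-.
The other patterns: stems ending in -n double the final consonant and add -ovi; stems ending in -l add -ori; stems ending in -g or -v change the last vowel to 'o'.
So vophep → ravophep.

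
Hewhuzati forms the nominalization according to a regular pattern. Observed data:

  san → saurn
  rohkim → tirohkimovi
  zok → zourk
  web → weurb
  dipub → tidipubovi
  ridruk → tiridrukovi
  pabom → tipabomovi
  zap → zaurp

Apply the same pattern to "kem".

keurm

ridruk and zok both end in -k yet inflect differently (tiridrukovi, zourk), so the final letter is not what conditions the rule; the number of vowels is.
"kem" has 1 vowel. The stems with 1 vowel (zap → zaurp, zok → zourk, web → weurb) insert -ur- after the first vowel.
The other pattern: stems with 2 vowels add ti- … -ovi around the stem.
So kem → keurm.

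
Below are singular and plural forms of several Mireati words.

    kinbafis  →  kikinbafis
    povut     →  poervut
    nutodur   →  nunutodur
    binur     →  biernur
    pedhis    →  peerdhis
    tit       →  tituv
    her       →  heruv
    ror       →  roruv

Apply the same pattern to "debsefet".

ror and binur both end in -r yet inflect differently (roruv, biernur), so the final letter is not what conditions the rule; the number of vowels is.
"debsefet" has 3 vowels. The stems with 3 vowels (kinbafis → kikinbafis, nutodur → nunutodur) repeat the first consonant+vowel as a prefix.
The other patterns: stems with 1 vowel add -uv; stems with 2 vowels insert -er- after the first vowel.
So debsefet → dedebsefet.

dedebsefet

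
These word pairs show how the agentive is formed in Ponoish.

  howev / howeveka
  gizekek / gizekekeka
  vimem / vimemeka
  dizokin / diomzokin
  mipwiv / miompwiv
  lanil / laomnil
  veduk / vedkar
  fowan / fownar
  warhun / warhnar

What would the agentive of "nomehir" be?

noommehir

"nomehir" has last vowel 'i'. The stems whose last vowel is 'i' (dizokin → diomzokin, mipwiv → miompwiv, lanil → laomnil) insert -om- after the first vowel.
So nomehir → noommehir.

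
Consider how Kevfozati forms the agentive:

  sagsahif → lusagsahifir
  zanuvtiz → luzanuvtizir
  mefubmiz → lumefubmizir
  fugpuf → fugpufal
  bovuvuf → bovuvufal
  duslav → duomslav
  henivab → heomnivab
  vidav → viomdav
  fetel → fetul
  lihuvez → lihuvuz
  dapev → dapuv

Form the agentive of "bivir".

lubivirir

"bivir" has last vowel 'i'. The stems whose last vowel is 'i' (sagsahif → lusagsahifir, zanuvtiz → luzanuvtizir, mefubmiz → lumefubmizir) add lu- … -ir around the stem.
So bivir → lubivirir.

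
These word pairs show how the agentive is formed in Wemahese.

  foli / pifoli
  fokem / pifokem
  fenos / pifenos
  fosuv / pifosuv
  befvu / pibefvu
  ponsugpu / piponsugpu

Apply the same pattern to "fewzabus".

pifewzabus

Every pair shown (foli → pifoli, fokem → pifokem, fenos → pifenos, …) follows the same rule: add the prefix pi-.
So fewzabus → pifewzabus.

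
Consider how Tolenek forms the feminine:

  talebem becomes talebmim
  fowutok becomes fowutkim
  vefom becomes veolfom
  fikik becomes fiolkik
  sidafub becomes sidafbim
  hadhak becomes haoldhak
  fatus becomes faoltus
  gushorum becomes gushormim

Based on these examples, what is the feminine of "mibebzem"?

mibebzmim

"mibebzem" has 3 vowels. The stems with 3 vowels (fowutok → fowutkim, talebem → talebmim, sidafub → sidafbim) delete the last vowel and add -im.
So mibebzem → mibebzmim.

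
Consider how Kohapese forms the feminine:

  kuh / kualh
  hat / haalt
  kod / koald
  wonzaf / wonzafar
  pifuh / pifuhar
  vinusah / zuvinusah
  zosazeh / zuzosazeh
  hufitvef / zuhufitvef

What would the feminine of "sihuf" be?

kuh and pifuh both end in -h yet inflect differently (kualh, pifuhar), so the final letter is not what conditions the rule; the number of vowels is.
"sihuf" has 2 vowels. The stems with 2 vowels (wonzaf → wonzafar, pifuh → pifuhar) add -ar.
So sihuf → sihufar.

sihufar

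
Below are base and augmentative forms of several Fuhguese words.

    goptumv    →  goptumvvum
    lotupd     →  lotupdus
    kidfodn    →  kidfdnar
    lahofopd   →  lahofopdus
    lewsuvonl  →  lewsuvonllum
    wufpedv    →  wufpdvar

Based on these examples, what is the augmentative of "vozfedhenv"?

vozfedhenvvum

"vozfedhenv" has second-to-last letter 'n'. The one such stem in the data (lewsuvonl → lewsuvonllum) doubles the final consonant and adds -um (as does goptumv), so the same rule applies.
The other patterns: stems whose second-to-last letter is 'p' add -us; stems whose second-to-last letter is 'd' delete the last vowel and add -ar.
So vozfedhenv → vozfedhenvvum.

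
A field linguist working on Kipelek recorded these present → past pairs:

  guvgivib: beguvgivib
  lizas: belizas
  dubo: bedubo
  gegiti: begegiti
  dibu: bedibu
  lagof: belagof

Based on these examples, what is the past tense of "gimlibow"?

Every pair shown (guvgivib → beguvgivib, lizas → belizas, dubo → bedubo, …) follows the same rule: add the prefix be-.
So gimlibow → begimlibow.

begimlibow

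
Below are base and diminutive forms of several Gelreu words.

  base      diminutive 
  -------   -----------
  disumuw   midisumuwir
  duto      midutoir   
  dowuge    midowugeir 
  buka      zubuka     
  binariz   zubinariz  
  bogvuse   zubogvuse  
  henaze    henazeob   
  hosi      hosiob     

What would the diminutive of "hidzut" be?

hidzutob

dowuge and bogvuse both end in -e yet inflect differently (midowugeir, zubogvuse), so the final letter is not what conditions the rule; the first letter is.
"hidzut" begins with h-. The stems beginning with h- (henaze → henazeob, hosi → hosiob) add -ob.
The other patterns: stems beginning with d- add mi- … -ir around the stem; stems beginning with b- add the prefix zu-.
So hidzut → hidzutob.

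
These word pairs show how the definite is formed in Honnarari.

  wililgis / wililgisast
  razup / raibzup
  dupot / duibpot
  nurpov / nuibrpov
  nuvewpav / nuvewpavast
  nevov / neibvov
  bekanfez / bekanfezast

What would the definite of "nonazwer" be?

nuvewpav and nurpov both end in -v yet inflect differently (nuvewpavast, nuibrpov), so the final letter is not what conditions the rule; the number of vowels is.
"nonazwer" has 3 vowels. The stems with 3 vowels (nuvewpav → nuvewpavast, bekanfez → bekanfezast, wililgis → wililgisast) add -ast.
So nonazwer → nonazwerast.

nonazwerast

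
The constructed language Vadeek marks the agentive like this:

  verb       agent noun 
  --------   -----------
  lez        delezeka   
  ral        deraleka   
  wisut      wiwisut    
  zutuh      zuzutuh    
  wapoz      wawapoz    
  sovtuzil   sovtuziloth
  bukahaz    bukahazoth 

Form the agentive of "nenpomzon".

nenpomzonoth

"nenpomzon" has 3 vowels. The stems with 3 vowels (sovtuzil → sovtuziloth, bukahaz → bukahazoth) add -oth.
The other patterns: stems with 1 vowel add de- … -eka around the stem; stems with 2 vowels repeat the first consonant+vowel as a prefix.
So nenpomzon → nenpomzonoth.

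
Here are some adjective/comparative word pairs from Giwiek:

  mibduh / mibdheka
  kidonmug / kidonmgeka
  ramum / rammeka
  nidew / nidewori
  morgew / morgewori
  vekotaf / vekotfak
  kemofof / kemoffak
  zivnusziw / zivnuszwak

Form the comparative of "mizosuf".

mizosfeka

nidew and zivnusziw both end in -w yet inflect differently (nidewori, zivnuszwak), so the final letter is not what conditions the rule; the last vowel is.
"mizosuf" has last vowel 'u'. The stems whose last vowel is 'u' (mibduh → mibdheka, kidonmug → kidonmgeka, ramum → rammeka) delete the last vowel and add -eka.
The other patterns: stems whose last vowel is 'e' add -ori; stems whose last vowel is 'a', 'i' or 'o' delete the last vowel and add -ak.
So mizosuf → mizosfeka.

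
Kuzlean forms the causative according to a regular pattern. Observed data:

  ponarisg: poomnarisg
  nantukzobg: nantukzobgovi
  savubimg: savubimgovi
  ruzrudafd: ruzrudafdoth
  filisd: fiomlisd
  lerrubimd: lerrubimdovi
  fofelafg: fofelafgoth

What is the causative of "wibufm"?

fofelafg and ponarisg both end in -g yet inflect differently (fofelafgoth, poomnarisg), so the final letter is not what conditions the rule; the second-to-last letter is.
"wibufm" has second-to-last letter 'f'. The stems whose second-to-last letter is 'f' (ruzrudafd → ruzrudafdoth, fofelafg → fofelafgoth) add -oth.
The other patterns: stems whose second-to-last letter is 's' insert -om- after the first vowel; stems whose second-to-last letter is 'b' or 'm' add -ovi.
So wibufm → wibufmoth.

wibufmoth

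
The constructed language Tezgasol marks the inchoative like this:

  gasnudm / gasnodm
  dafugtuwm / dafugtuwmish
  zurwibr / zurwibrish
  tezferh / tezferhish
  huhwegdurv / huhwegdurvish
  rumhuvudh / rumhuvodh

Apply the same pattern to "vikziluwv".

vikziluwvish

"vikziluwv" has second-to-last letter 'w'. The one such stem in the data (dafugtuwm → dafugtuwmish) adds -ish, so the same rule applies.
So vikziluwv → vikziluwvish.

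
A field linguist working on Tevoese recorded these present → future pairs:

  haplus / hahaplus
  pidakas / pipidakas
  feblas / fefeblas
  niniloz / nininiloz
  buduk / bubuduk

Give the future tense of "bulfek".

Every pair shown (haplus → hahaplus, pidakas → pipidakas, feblas → fefeblas, …) follows the same rule: repeat the first consonant+vowel as a prefix.
So bulfek → bubulfek.

bubulfek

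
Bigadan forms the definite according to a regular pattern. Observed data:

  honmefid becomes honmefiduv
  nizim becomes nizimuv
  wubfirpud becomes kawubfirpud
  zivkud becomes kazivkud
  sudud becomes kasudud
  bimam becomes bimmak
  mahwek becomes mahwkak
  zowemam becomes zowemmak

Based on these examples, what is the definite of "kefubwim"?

kefubwimuv

honmefid and wubfirpud both end in -d yet inflect differently (honmefiduv, kawubfirpud), so the final letter is not what conditions the rule; the last vowel is.
"kefubwim" has last vowel 'i'. The stems whose last vowel is 'i' (honmefid → honmefiduv, nizim → nizimuv) add -uv.
So kefubwim → kefubwimuv.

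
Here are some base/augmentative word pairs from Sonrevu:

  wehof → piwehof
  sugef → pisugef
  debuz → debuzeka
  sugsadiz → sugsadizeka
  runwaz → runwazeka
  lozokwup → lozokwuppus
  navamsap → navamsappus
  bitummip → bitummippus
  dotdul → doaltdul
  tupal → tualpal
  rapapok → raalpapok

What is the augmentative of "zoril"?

zoalril

debuz and lozokwup both have last vowel 'u' yet inflect differently (debuzeka, lozokwuppus), so the last vowel is not what conditions the rule; the final letter is.
"zoril" ends in -l. The stems ending in -l (dotdul → doaltdul, tupal → tualpal) insert -al- after the first vowel.
So zoril → zoalril.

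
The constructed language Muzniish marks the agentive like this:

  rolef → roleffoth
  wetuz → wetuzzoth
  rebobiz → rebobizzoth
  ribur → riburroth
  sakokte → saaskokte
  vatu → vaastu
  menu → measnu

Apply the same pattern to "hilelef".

ribur and menu both have last vowel 'u' yet inflect differently (riburroth, measnu), so the last vowel is not what conditions the rule; whether the stem ends in a vowel or a consonant is.
"hilelef" ends in a consonant. The stems ending in a consonant (ribur → riburroth, wetuz → wetuzzoth, rebobiz → rebobizzoth) double the final consonant and add -oth.
So hilelef → hileleffoth.

hileleffoth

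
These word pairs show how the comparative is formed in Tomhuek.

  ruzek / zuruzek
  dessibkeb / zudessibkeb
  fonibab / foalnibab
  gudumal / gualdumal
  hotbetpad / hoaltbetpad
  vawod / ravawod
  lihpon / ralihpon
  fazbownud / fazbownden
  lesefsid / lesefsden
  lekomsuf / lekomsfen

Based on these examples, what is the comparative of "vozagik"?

dessibkeb and fonibab both end in -b yet inflect differently (zudessibkeb, foalnibab), so the final letter is not what conditions the rule; the last vowel is.
"vozagik" has last vowel 'i'. The one such stem in the data (lesefsid → lesefsden) deletes the last vowel and adds -en (as do fazbownud, lekomsuf), so the same rule applies.
The other patterns: stems whose last vowel is 'e' add the prefix zu-; stems whose last vowel is 'a' insert -al- after the first vowel; stems whose last vowel is 'o' add the prefix ra-.
So vozagik → vozagken.

vozagken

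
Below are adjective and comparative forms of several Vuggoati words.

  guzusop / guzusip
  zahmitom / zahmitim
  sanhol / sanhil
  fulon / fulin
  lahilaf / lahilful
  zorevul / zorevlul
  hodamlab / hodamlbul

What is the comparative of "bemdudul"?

sanhol and zorevul both end in -l yet inflect differently (sanhil, zorevlul), so the final letter is not what conditions the rule; the last vowel is.
"bemdudul" has last vowel 'u'. The one such stem in the data (zorevul → zorevlul) deletes the last vowel and adds -ul (as do lahilaf, hodamlab), so the same rule applies.
The other pattern: stems whose last vowel is 'o' change the last vowel to 'i'.
So bemdudul → bemdudlul.

bemdudlul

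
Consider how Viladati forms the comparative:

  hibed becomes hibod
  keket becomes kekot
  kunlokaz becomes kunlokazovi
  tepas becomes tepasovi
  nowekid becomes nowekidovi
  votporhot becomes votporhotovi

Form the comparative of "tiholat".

tiholatovi

hibed and nowekid both end in -d yet inflect differently (hibod, nowekidovi), so the final letter is not what conditions the rule; the last vowel is.
"tiholat" has last vowel 'a'. The stems whose last vowel is 'a' (kunlokaz → kunlokazovi, tepas → tepasovi) add -ovi.
So tiholat → tiholatovi.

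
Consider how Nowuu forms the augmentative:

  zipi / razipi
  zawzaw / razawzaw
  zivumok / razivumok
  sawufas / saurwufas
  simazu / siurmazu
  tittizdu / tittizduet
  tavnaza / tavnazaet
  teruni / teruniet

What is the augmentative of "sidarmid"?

siurdarmid

simazu and tittizdu both end in -u yet inflect differently (siurmazu, tittizduet), so the final letter is not what conditions the rule; the first letter is.
"sidarmid" begins with s-. The stems beginning with s- (sawufas → saurwufas, simazu → siurmazu) insert -ur- after the first vowel.
The other patterns: stems beginning with z- add the prefix ra-; stems beginning with t- add -et.
So sidarmid → siurdarmid.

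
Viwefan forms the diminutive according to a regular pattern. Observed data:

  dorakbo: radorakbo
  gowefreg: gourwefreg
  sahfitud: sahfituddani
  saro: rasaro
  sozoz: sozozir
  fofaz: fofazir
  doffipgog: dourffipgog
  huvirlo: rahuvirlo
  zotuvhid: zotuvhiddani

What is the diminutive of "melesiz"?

huvirlo and sozoz both have last vowel 'o' yet inflect differently (rahuvirlo, sozozir), so the last vowel is not what conditions the rule; the final letter is.
"melesiz" ends in -z. The stems ending in -z (fofaz → fofazir, sozoz → sozozir) add -ir.
The other patterns: stems ending in -d double the final consonant and add -ani; stems ending in -o add the prefix ra-; stems ending in -g insert -ur- after the first vowel.
So melesiz → melesizir.

melesizir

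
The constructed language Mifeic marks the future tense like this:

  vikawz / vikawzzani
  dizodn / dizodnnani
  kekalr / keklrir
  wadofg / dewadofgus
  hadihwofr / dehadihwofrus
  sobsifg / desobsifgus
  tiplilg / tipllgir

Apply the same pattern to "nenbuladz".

nenbuladzzani

hadihwofr and kekalr both end in -r yet inflect differently (dehadihwofrus, keklrir), so the final letter is not what conditions the rule; the second-to-last letter is.
"nenbuladz" has second-to-last letter 'd'. The one such stem in the data (dizodn → dizodnnani) doubles the final consonant and adds -ani (as does vikawz), so the same rule applies.
The other patterns: stems whose second-to-last letter is 'f' add de- … -us around the stem; stems whose second-to-last letter is 'l' delete the last vowel and add -ir.
So nenbuladz → nenbuladzzani.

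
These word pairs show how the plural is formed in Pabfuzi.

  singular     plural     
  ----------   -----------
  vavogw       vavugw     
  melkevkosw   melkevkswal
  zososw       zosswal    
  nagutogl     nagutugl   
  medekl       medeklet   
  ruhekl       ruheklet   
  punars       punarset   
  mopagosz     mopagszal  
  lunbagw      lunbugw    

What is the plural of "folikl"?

vavogw and zososw both end in -w yet inflect differently (vavugw, zosswal), so the final letter is not what conditions the rule; the second-to-last letter is.
"folikl" has second-to-last letter 'k'. The stems whose second-to-last letter is 'k' (ruhekl → ruheklet, medekl → medeklet) add -et.
So folikl → foliklet.

foliklet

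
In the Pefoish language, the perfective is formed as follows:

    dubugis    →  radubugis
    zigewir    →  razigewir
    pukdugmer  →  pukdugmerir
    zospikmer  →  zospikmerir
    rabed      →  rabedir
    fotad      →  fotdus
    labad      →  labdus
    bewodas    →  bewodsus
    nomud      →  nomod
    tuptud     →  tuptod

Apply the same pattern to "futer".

futerir

"futer" has last vowel 'e'. The stems whose last vowel is 'e' (pukdugmer → pukdugmerir, zospikmer → zospikmerir, rabed → rabedir) add -ir.
The other patterns: stems whose last vowel is 'i' add the prefix ra-; stems whose last vowel is 'a' delete the last vowel and add -us; stems whose last vowel is 'u' change the last vowel to 'o'.
So futer → futerir.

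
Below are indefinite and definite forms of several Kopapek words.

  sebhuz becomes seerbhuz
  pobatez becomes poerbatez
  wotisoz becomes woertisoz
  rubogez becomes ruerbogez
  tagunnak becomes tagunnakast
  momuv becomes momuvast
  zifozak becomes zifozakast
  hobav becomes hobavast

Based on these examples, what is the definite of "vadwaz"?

"vadwaz" ends in -z. The stems ending in -z (sebhuz → seerbhuz, pobatez → poerbatez, wotisoz → woertisoz) insert -er- after the first vowel.
The other pattern: stems ending in -k or -v add -ast.
So vadwaz → vaerdwaz.

vaerdwaz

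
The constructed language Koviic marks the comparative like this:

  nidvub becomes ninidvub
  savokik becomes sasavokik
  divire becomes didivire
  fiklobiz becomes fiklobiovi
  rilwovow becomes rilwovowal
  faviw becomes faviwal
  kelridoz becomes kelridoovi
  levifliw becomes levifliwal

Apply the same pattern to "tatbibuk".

fiklobiz and levifliw both have last vowel 'i' yet inflect differently (fiklobiovi, levifliwal), so the last vowel is not what conditions the rule; the final letter is.
"tatbibuk" ends in -k. The one such stem in the data (savokik → sasavokik) repeats the first consonant+vowel as a prefix (as do divire, nidvub), so the same rule applies.
The other patterns: stems ending in -z drop the final letter and add -ovi; stems ending in -w add -al.
So tatbibuk → tatatbibuk.

tatatbibuk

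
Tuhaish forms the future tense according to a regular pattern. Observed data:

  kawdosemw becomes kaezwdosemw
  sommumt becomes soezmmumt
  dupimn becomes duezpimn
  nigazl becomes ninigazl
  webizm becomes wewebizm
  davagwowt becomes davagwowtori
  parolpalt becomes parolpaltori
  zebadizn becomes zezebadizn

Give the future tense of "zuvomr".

dupimn and zebadizn both end in -n yet inflect differently (duezpimn, zezebadizn), so the final letter is not what conditions the rule; the second-to-last letter is.
"zuvomr" has second-to-last letter 'm'. The stems whose second-to-last letter is 'm' (dupimn → duezpimn, sommumt → soezmmumt, kawdosemw → kaezwdosemw) insert -ez- after the first vowel.
So zuvomr → zuezvomr.

zuezvomr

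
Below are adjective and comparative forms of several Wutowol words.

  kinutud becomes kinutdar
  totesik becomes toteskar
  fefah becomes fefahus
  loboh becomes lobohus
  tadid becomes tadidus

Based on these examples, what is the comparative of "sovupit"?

sovuptar

kinutud and tadid both end in -d yet inflect differently (kinutdar, tadidus), so the final letter is not what conditions the rule; the number of vowels is.
"sovupit" has 3 vowels. The stems with 3 vowels (kinutud → kinutdar, totesik → toteskar) delete the last vowel and add -ar.
The other pattern: stems with 2 vowels add -us.
So sovupit → sovuptar.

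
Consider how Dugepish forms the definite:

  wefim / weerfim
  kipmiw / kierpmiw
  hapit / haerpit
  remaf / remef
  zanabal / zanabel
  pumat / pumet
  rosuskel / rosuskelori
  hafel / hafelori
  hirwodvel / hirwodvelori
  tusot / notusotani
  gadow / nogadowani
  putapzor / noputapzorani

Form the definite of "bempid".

hapit and pumat both end in -t yet inflect differently (haerpit, pumet), so the final letter is not what conditions the rule; the last vowel is.
"bempid" has last vowel 'i'. The stems whose last vowel is 'i' (wefim → weerfim, kipmiw → kierpmiw, hapit → haerpit) insert -er- after the first vowel.
The other patterns: stems whose last vowel is 'a' change the last vowel to 'e'; stems whose last vowel is 'e' add -ori; stems whose last vowel is 'o' add no- … -ani around the stem.
So bempid → beermpid.

beermpid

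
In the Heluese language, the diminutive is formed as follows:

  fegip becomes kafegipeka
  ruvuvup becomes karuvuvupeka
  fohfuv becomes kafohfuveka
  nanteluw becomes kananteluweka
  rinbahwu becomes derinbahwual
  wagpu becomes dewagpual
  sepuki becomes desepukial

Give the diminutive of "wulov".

"wulov" ends in a consonant. The stems ending in a consonant (fegip → kafegipeka, ruvuvup → karuvuvupeka, fohfuv → kafohfuveka) add ka- … -eka around the stem.
So wulov → kawuloveka.

kawuloveka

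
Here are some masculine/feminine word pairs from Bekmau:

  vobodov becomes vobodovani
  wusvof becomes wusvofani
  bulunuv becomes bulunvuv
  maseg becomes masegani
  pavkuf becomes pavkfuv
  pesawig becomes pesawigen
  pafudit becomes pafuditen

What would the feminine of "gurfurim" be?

bulunuv and vobodov both end in -v yet inflect differently (bulunvuv, vobodovani), so the final letter is not what conditions the rule; the last vowel is.
"gurfurim" has last vowel 'i'. The stems whose last vowel is 'i' (pesawig → pesawigen, pafudit → pafuditen) add -en.
So gurfurim → gurfurimen.

gurfurimen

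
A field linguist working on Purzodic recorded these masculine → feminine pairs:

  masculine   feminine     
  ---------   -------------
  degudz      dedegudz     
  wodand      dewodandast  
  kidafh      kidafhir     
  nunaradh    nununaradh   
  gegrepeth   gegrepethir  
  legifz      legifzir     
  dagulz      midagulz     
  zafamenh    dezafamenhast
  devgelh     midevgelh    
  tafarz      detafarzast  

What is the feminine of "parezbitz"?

parezbitzir

legifz and dagulz both end in -z yet inflect differently (legifzir, midagulz), so the final letter is not what conditions the rule; the second-to-last letter is.
"parezbitz" has second-to-last letter 't'. The one such stem in the data (gegrepeth → gegrepethir) adds -ir, so the same rule applies.
The other patterns: stems whose second-to-last letter is 'l' add the prefix mi-; stems whose second-to-last letter is 'd' repeat the first consonant+vowel as a prefix; stems whose second-to-last letter is 'n' or 'r' add de- … -ast around the stem.
So parezbitz → parezbitzir.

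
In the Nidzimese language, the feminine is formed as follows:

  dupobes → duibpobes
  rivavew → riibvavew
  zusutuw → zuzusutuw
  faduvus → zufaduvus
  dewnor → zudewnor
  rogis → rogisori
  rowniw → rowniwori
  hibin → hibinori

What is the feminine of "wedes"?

weibdes

rivavew and zusutuw both end in -w yet inflect differently (riibvavew, zuzusutuw), so the final letter is not what conditions the rule; the last vowel is.
"wedes" has last vowel 'e'. The stems whose last vowel is 'e' (dupobes → duibpobes, rivavew → riibvavew) insert -ib- after the first vowel.
The other patterns: stems whose last vowel is 'o' or 'u' add the prefix zu-; stems whose last vowel is 'i' add -ori.
So wedes → weibdes.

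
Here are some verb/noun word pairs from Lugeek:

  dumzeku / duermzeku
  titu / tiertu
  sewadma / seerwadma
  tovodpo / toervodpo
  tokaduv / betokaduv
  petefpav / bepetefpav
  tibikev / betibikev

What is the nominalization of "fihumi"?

"fihumi" ends in a vowel. The stems ending in a vowel (dumzeku → duermzeku, titu → tiertu, sewadma → seerwadma) insert -er- after the first vowel.
So fihumi → fierhumi.

fierhumi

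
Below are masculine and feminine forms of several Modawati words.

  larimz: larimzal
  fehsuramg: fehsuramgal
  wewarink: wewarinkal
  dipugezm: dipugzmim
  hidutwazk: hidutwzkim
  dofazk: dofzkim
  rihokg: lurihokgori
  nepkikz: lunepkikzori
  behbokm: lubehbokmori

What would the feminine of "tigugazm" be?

wewarink and hidutwazk both end in -k yet inflect differently (wewarinkal, hidutwzkim), so the final letter is not what conditions the rule; the second-to-last letter is.
"tigugazm" has second-to-last letter 'z'. The stems whose second-to-last letter is 'z' (dipugezm → dipugzmim, hidutwazk → hidutwzkim, dofazk → dofzkim) delete the last vowel and add -im.
So tigugazm → tigugzmim.

tigugzmim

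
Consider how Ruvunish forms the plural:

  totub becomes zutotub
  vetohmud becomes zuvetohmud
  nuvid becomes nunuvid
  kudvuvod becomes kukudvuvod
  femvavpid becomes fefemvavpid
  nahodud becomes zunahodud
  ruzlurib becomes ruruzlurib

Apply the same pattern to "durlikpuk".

totub and ruzlurib both end in -b yet inflect differently (zutotub, ruruzlurib), so the final letter is not what conditions the rule; the last vowel is.
"durlikpuk" has last vowel 'u'. The stems whose last vowel is 'u' (nahodud → zunahodud, totub → zutotub, vetohmud → zuvetohmud) add the prefix zu-.
So durlikpuk → zudurlikpuk.

zudurlikpuk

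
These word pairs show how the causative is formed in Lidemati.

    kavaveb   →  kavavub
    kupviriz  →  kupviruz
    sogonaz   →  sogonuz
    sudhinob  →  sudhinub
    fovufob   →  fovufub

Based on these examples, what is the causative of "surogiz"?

suroguz

Every pair shown (kavaveb → kavavub, kupviriz → kupviruz, sogonaz → sogonuz, …) follows the same rule: change the last vowel to 'u'.
So surogiz → suroguz.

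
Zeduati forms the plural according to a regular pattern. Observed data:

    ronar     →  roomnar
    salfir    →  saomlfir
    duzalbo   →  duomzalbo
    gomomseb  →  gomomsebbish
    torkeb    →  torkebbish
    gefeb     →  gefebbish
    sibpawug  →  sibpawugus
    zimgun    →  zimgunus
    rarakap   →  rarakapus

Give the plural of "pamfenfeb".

ronar and rarakap both have last vowel 'a' yet inflect differently (roomnar, rarakapus), so the last vowel is not what conditions the rule; the final letter is.
"pamfenfeb" ends in -b. The stems ending in -b (gomomseb → gomomsebbish, torkeb → torkebbish, gefeb → gefebbish) double the final consonant and add -ish.
So pamfenfeb → pamfenfebbish.

pamfenfebbish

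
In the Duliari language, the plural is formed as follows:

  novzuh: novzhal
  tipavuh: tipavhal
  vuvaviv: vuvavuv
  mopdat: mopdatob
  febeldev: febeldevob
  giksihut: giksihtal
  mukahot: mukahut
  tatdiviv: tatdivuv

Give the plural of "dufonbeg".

giksihut and mukahot both end in -t yet inflect differently (giksihtal, mukahut), so the final letter is not what conditions the rule; the last vowel is.
"dufonbeg" has last vowel 'e'. The one such stem in the data (febeldev → febeldevob) adds -ob, so the same rule applies.
So dufonbeg → dufonbegob.

dufonbegob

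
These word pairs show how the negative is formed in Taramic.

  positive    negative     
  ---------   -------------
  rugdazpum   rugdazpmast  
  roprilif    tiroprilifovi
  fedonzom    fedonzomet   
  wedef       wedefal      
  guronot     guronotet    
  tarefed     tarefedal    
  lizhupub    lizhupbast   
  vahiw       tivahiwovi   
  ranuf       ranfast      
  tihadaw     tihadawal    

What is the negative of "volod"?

volodet

ranuf and roprilif both end in -f yet inflect differently (ranfast, tiroprilifovi), so the final letter is not what conditions the rule; the last vowel is.
"volod" has last vowel 'o'. The stems whose last vowel is 'o' (guronot → guronotet, fedonzom → fedonzomet) add -et.
The other patterns: stems whose last vowel is 'u' delete the last vowel and add -ast; stems whose last vowel is 'i' add ti- … -ovi around the stem; stems whose last vowel is 'a' or 'e' add -al.
So volod → volodet.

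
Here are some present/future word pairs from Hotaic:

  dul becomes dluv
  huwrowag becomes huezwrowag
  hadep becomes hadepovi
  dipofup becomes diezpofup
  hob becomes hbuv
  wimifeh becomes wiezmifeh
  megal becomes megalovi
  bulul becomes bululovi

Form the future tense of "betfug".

"betfug" has 2 vowels. The stems with 2 vowels (bulul → bululovi, hadep → hadepovi, megal → megalovi) add -ovi.
So betfug → betfugovi.

betfugovi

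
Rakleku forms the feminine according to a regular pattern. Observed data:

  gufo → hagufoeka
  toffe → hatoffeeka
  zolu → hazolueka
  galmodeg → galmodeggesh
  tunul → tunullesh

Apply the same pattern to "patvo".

hapatvoeka

"patvo" ends in a vowel. The stems ending in a vowel (toffe → hatoffeeka, gufo → hagufoeka, zolu → hazolueka) add ha- … -eka around the stem.
The other pattern: stems ending in a consonant double the final consonant and add -esh.
So patvo → hapatvoeka.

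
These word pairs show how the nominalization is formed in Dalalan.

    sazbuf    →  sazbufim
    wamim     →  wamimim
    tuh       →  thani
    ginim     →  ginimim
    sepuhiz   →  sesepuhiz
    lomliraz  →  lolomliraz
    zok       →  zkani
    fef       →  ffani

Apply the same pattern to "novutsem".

fef and sazbuf both end in -f yet inflect differently (ffani, sazbufim), so the final letter is not what conditions the rule; the number of vowels is.
"novutsem" has 3 vowels. The stems with 3 vowels (lomliraz → lolomliraz, sepuhiz → sesepuhiz) repeat the first consonant+vowel as a prefix.
So novutsem → nonovutsem.

nonovutsem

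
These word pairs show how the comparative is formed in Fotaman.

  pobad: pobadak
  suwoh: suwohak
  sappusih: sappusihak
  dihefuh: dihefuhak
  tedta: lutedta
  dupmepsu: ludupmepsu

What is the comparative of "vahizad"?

vahizadak

pobad and tedta both have last vowel 'a' yet inflect differently (pobadak, lutedta), so the last vowel is not what conditions the rule; whether the stem ends in a vowel or a consonant is.
"vahizad" ends in a consonant. The stems ending in a consonant (pobad → pobadak, suwoh → suwohak, sappusih → sappusihak) add -ak.
So vahizad → vahizadak.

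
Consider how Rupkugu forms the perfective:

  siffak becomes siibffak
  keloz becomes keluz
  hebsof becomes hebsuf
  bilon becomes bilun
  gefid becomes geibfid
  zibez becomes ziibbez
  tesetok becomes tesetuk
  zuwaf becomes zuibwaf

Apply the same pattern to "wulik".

keloz and zibez both end in -z yet inflect differently (keluz, ziibbez), so the final letter is not what conditions the rule; the last vowel is.
"wulik" has last vowel 'i'. The one such stem in the data (gefid → geibfid) inserts -ib- after the first vowel (as do zibez, siffak), so the same rule applies.
The other pattern: stems whose last vowel is 'o' change the last vowel to 'u'.
So wulik → wuiblik.

wuiblik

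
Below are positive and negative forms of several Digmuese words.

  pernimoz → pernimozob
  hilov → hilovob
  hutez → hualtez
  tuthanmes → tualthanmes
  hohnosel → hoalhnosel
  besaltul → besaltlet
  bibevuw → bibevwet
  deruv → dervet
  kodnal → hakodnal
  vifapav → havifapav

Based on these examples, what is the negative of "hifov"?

hifovob

pernimoz and hutez both end in -z yet inflect differently (pernimozob, hualtez), so the final letter is not what conditions the rule; the last vowel is.
"hifov" has last vowel 'o'. The stems whose last vowel is 'o' (pernimoz → pernimozob, hilov → hilovob) add -ob.
The other patterns: stems whose last vowel is 'e' insert -al- after the first vowel; stems whose last vowel is 'u' delete the last vowel and add -et; stems whose last vowel is 'a' add the prefix ha-.
So hifov → hifovob.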